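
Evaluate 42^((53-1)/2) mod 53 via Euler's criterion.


p = 53 is prime and the exponent is (p-1)/2 = 26, so by Euler's criterion 42^26 = (42/53) = +1 or -1 mod 53.
Compute by square-and-multiply:
  26 = 16 + 8 + 2 (binary 11010)
  Repeated squaring mod 53: 42^1 = 42, 42^2 = 15, 42^4 = 13, 42^8 = 10, 42^16 = 47
  42^26 = 42^16 * 42^8 * 42^2 = 47 * 10 * 15 mod 53
    47 * 10 = 470 = 46 mod 53
    46 * 15 = 690 = 1 mod 53
  42^26 = 1 mod 53
Result 1: 42 is a quadratic residue mod 53.
42^26 mod 53 = 1

1


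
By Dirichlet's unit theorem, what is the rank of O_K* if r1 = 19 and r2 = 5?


By Dirichlet's unit theorem:
rank = r1 + r2 - 1
= 19 + 5 - 1
= 23

23


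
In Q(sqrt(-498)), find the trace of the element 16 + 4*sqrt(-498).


Tr(a + b*sqrt(d)) = (a + b*sqrt(d)) + (a - b*sqrt(d)) = 2a
= 2 * (16)
= 32

32


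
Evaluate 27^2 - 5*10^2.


x^2 - d*y^2
= 27^2 - 5*10^2
= 729 - 500
= 229

229


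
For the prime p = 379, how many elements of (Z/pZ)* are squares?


For prime p, the number of non-zero quadratic residues is (p-1)/2.
= (379-1)/2
= 189

189


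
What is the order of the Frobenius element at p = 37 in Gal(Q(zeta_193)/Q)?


The Frobenius at p in Gal(Q(zeta_n)/Q) = (Z/nZ)* is the class of p, so its order is ord_193(37), the smallest k >= 1 with 37^k = 1 mod 193.
n = 193 = 193, phi(193) = 192; the order divides phi(n).
Divisors of 192: 1, 2, 3, 4, 6, 8, 12, 16, 24, 32, 48, 64, 96, 192
Repeated squaring mod 193: 37^1 = 37, 37^2 = 18, 37^4 = 131, 37^8 = 177, 37^16 = 63, 37^32 = 109, 37^64 = 108, 37^128 = 84
Test divisors in increasing order:
  k=1: 37^1 = 37 mod 193
  k=2: 37^2 = 18 mod 193
  k=3: 37^3 = 18 * 37 = 87 mod 193
  k=4: 37^4 = 131 mod 193
  k=6: 37^6 = 131 * 18 = 42 mod 193
  k=8: 37^8 = 177 mod 193
  k=12: 37^12 = 177 * 131 = 27 mod 193
  k=16: 37^16 = 63 mod 193
  k=24: 37^24 = 63 * 177 = 150 mod 193
  k=32: 37^32 = 109 mod 193
  k=48: 37^48 = 109 * 63 = 112 mod 193
  k=64: 37^64 = 108 mod 193
  k=96: 37^96 = 108 * 109 = 192 mod 193
  k=192: 37^192 = 84 * 108 = 1 mod 193  <- first divisor giving 1
Order = 192

192


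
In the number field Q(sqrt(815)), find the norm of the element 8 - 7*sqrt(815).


N(a + b*sqrt(d)) = a^2 - d*b^2
= (8)^2 - (815)*(-7)^2
= 64 - 39935
= -39871

-39871


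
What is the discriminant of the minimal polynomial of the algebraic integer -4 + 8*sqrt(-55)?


The element -4 + 8*sqrt(-55) has minimal polynomial:
x^2 + 8*x + 3536
Discriminant = (8)^2 - 4*(3536)
= 64 - 14144
= -14080

-14080


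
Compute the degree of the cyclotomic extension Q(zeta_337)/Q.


The degree equals Euler's totient phi(337).
337 = 337
phi(337) = 336

336


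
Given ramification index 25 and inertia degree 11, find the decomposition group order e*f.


|D_P| = e * f
= 25 * 11
= 275

275


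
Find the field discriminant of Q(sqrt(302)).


For K = Q(sqrt(d)) with d squarefree: disc(K) = d if d = 1 mod 4, and disc(K) = 4d if d = 2 or 3 mod 4.
Here d = 302, and d mod 4 = 2.
d = 2 mod 4, not 1 (O_K = Z[sqrt(d)]), so disc(K) = 4d = 4 * (302) = 1208

1208


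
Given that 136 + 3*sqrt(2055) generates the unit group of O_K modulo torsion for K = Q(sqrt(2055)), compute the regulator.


epsilon = 136 + 3*sqrt(2055)
= 271.9963
R = ln(271.9963)
= 5.6058

5.6058


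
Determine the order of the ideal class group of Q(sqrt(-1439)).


K = Q(sqrt(-1439)). d mod 4 = 1, so D = disc(K) = d = -1439
h(K) equals the number of primitive reduced positive-definite forms (a, b, c) = a*x^2 + b*x*y + c*y^2 with b^2 - 4ac = D,
where reduced means |b| <= a <= c, with b >= 0 whenever |b| = a or a = c, and primitive means gcd(a, b, c) = 1.
Reduced forces 3a^2 <= |D| = 1439, so 1 <= a <= 21; b must have the parity of D, and c = (b^2 - D)/(4a) must be an integer >= a.
Enumerate a = 1..21, b in [-a, a]:
  a=1: (1, 1, 360)  [1]
  a=2: (2, -1, 180), (2, 1, 180)  [2]
  a=3: (3, -1, 120), (3, 1, 120)  [2]
  a=4: (4, -1, 90), (4, 1, 90)  [2]
  a=5: (5, -1, 72), (5, 1, 72)  [2]
  a=6: (6, -5, 61), (6, -1, 60), (6, 1, 60), (6, 5, 61)  [4]
  a=7: none
  a=8: (8, -1, 45), (8, 1, 45)  [2]
  a=9: (9, -1, 40), (9, 1, 40)  [2]
  a=10: (10, -9, 38), (10, -1, 36), (10, 1, 36), (10, 9, 38)  [4]
  a=11: none
  a=12: (12, -7, 31), (12, -1, 30), (12, 1, 30), (12, 7, 31)  [4]
  a=13: (13, -11, 30), (13, 11, 30)  [2]
  a=14: none
  a=15: (15, -11, 26), (15, -1, 24), (15, 1, 24), (15, 11, 26)  [4]
  a=16: (16, -15, 26), (16, 15, 26)  [2]
  a=17: none
  a=18: (18, -17, 24), (18, -1, 20), (18, 1, 20), (18, 17, 24)  [4]
  a=19: (19, -9, 20), (19, 9, 20)  [2]
  a=20..21: none
Total reduced forms: 1 + 2 + 2 + 2 + 2 + 4 + 2 + 2 + 4 + 4 + 2 + 4 + 2 + 4 + 2 = 39
h = 39

39


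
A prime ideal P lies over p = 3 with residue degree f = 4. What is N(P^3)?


N(P^a) = p^(a*f)
= 3^(3*4)
= 3^12
= 531441

531441


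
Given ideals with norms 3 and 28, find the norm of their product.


N(IJ) = N(I) * N(J)
= 3 * 28
= 84

84


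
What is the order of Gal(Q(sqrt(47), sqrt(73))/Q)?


The 2 square roots of distinct primes are multiplicatively independent over Q,
so [K:Q] = 2^2 and Gal(K/Q) is isomorphic to (Z/2Z)^2.
|Gal| = 2^2 = 4

4


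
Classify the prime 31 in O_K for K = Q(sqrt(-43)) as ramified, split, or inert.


K = Q(sqrt(-43)). Since d mod 4 = 1, disc(K) = -43.
Check p | disc: -43 mod 31 = 19.
p does not divide disc. Compute Legendre symbol (d/p):
19^((31-1)/2) mod 31 = 1
(d/p) = 1, so p splits: (p) = P*P' with e=1, f=1, g=2.
Therefore p is split.

split


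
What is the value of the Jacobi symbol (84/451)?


Compute (84/451) via quadratic reciprocity:
  pull out 2: (2/451) = -1  (since 451 mod 8 = 3)
  pull out 2: (2/451) = -1  (since 451 mod 8 = 3)
  reciprocity: (21/451) -> +(451/21)
  reduce: (10/21)
  pull out 2: (2/21) = -1  (since 21 mod 8 = 5)
  reciprocity: (5/21) -> +(21/5)
  reduce: (1/5)
  (1/5) = 1
Product of signs = -1

-1


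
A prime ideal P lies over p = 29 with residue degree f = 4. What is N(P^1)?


N(P^a) = p^(a*f)
= 29^(1*4)
= 29^4
= 707281

707281


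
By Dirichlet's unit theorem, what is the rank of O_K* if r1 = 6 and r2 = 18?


By Dirichlet's unit theorem:
rank = r1 + r2 - 1
= 6 + 18 - 1
= 23

23


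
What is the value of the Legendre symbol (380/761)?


p = 761 is prime, so compute (380/761) with the reciprocity algorithm (Jacobi-symbol steps: pull out 2s via (2/n), flip via reciprocity, reduce):
  pull out 2: (2/761) = +1  (since 761 mod 8 = 1)
  pull out 2: (2/761) = +1  (since 761 mod 8 = 1)
  reciprocity: (95/761) -> +(761/95)
  reduce: (1/95)
  (1/95) = 1
Product of signs = 1
(380/761) = 1

1


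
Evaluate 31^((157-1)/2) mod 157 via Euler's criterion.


p = 157 is prime and the exponent is (p-1)/2 = 78, so by Euler's criterion 31^78 = (31/157) = +1 or -1 mod 157.
Compute by square-and-multiply:
  78 = 64 + 8 + 4 + 2 (binary 1001110)
  Repeated squaring mod 157: 31^1 = 31, 31^2 = 19, 31^4 = 47, 31^8 = 11, 31^16 = 121, 31^32 = 40, 31^64 = 30
  31^78 = 31^64 * 31^8 * 31^4 * 31^2 = 30 * 11 * 47 * 19 mod 157
    30 * 11 = 330 = 16 mod 157
    16 * 47 = 752 = 124 mod 157
    124 * 19 = 2356 = 1 mod 157
  31^78 = 1 mod 157
Result 1: 31 is a quadratic residue mod 157.
31^78 mod 157 = 1

1


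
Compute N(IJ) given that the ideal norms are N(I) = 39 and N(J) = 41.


N(IJ) = N(I) * N(J)
= 39 * 41
= 1599

1599


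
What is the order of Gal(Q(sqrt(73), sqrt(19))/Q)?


The 2 square roots of distinct primes are multiplicatively independent over Q,
so [K:Q] = 2^2 and Gal(K/Q) is isomorphic to (Z/2Z)^2.
|Gal| = 2^2 = 4

4


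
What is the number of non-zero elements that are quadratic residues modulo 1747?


For prime p, the number of non-zero quadratic residues is (p-1)/2.
= (1747-1)/2
= 873

873


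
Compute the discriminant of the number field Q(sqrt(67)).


For K = Q(sqrt(d)) with d squarefree: disc(K) = d if d = 1 mod 4, and disc(K) = 4d if d = 2 or 3 mod 4.
Here d = 67, and d mod 4 = 3.
d = 3 mod 4, not 1 (O_K = Z[sqrt(d)]), so disc(K) = 4d = 4 * (67) = 268

268


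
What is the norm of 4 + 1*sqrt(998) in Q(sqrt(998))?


N(a + b*sqrt(d)) = a^2 - d*b^2
= (4)^2 - (998)*(1)^2
= 16 - 998
= -982

-982


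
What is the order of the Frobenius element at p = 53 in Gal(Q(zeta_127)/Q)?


The Frobenius at p in Gal(Q(zeta_n)/Q) = (Z/nZ)* is the class of p, so its order is ord_127(53), the smallest k >= 1 with 53^k = 1 mod 127.
n = 127 = 127, phi(127) = 126; the order divides phi(n).
Divisors of 126: 1, 2, 3, 6, 7, 9, 14, 18, 21, 42, 63, 126
Repeated squaring mod 127: 53^1 = 53, 53^2 = 15, 53^4 = 98, 53^8 = 79, 53^16 = 18, 53^32 = 70, 53^64 = 74
Test divisors in increasing order:
  k=1: 53^1 = 53 mod 127
  k=2: 53^2 = 15 mod 127
  k=3: 53^3 = 15 * 53 = 33 mod 127
  k=6: 53^6 = 98 * 15 = 73 mod 127
  k=7: 53^7 = 98 * 15 * 53 = 59 mod 127
  k=9: 53^9 = 79 * 53 = 123 mod 127
  k=14: 53^14 = 79 * 98 * 15 = 52 mod 127
  k=18: 53^18 = 18 * 15 = 16 mod 127
  k=21: 53^21 = 18 * 98 * 53 = 20 mod 127
  k=42: 53^42 = 70 * 79 * 15 = 19 mod 127
  k=63: 53^63 = 70 * 18 * 79 * 98 * 15 * 53 = 126 mod 127
  k=126: 53^126 = 74 * 70 * 18 * 79 * 98 * 15 = 1 mod 127  <- first divisor giving 1
Order = 126

126


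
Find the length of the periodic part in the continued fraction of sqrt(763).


Run the CF algorithm for sqrt(763).
a_0 = floor(sqrt(763)) = 27; set m_0=0, q_0=1.
Recurrence: m' = q*a - m,  q' = (d - m'^2)/q,  a' = floor((a_0 + m')/q').
  step 1: m=27, q=34, a=1
  step 2: m=7, q=21, a=1
  step 3: m=14, q=27, a=1
  step 4: m=13, q=22, a=1
  step 5: m=9, q=31, a=1
  step 6: m=22, q=9, a=5
  step 7: m=23, q=26, a=1
  step 8: m=3, q=29, a=1
  step 9: m=26, q=3, a=17
  step 10: m=25, q=46, a=1
  step 11: m=21, q=7, a=6
  step 12: m=21, q=46, a=1
  step 13: m=25, q=3, a=17
  step 14: m=26, q=29, a=1
  step 15: m=3, q=26, a=1
  step 16: m=23, q=9, a=5
  step 17: m=22, q=31, a=1
  step 18: m=9, q=22, a=1
  step 19: m=13, q=27, a=1
  step 20: m=14, q=21, a=1
  step 21: m=7, q=34, a=1
  step 22: m=27, q=1, a=54
a_22 = 2*a_0 = 54, so the period closes here.
sqrt(763) = [27; 1, 1, 1, 1, 1, 5, 1, 1, 17, 1, 6, 1, 17, 1, 1, 5, 1, 1, 1, 1, 1, 54]
Period length = 22

22


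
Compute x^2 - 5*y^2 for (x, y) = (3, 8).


x^2 - d*y^2
= 3^2 - 5*8^2
= 9 - 320
= -311

-311


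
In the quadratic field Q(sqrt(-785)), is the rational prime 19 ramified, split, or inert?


K = Q(sqrt(-785)). Since d mod 4 = 3, disc(K) = -3140.
Check p | disc: -3140 mod 19 = 14.
p does not divide disc. Compute Legendre symbol (d/p):
13^((19-1)/2) mod 19 = -1
(d/p) = -1, so p is inert: (p) stays prime with e=1, f=2, g=1.
Therefore p is inert.

inert


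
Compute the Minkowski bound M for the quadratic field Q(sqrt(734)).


d = 734, d mod 4 = 2, so disc(K) = 4d = 2936; |disc(K)| = 2936
Real quadratic field, so n = 2, s = r2 = 0, r1 = 2
M = (n!/n^n) * (4/pi)^s * sqrt(|disc(K)|) = (2!/2^2) * (4/pi)^0 * sqrt(2936)
= 0.5 * 1.000000 * 54.184869
= 27.0924

27.0924


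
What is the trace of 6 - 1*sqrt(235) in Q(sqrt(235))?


Tr(a + b*sqrt(d)) = (a + b*sqrt(d)) + (a - b*sqrt(d)) = 2a
= 2 * (6)
= 12

12


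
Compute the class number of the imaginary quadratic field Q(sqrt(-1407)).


K = Q(sqrt(-1407)). d mod 4 = 1, so D = disc(K) = d = -1407
h(K) equals the number of primitive reduced positive-definite forms (a, b, c) = a*x^2 + b*x*y + c*y^2 with b^2 - 4ac = D,
where reduced means |b| <= a <= c, with b >= 0 whenever |b| = a or a = c, and primitive means gcd(a, b, c) = 1.
Reduced forces 3a^2 <= |D| = 1407, so 1 <= a <= 21; b must have the parity of D, and c = (b^2 - D)/(4a) must be an integer >= a.
Enumerate a = 1..21, b in [-a, a]:
  a=1: (1, 1, 352)  [1]
  a=2: (2, -1, 176), (2, 1, 176)  [2]
  a=3: (3, 3, 118)  [1]
  a=4: (4, -1, 88), (4, 1, 88)  [2]
  a=5: none
  a=6: (6, -3, 59), (6, 3, 59)  [2]
  a=7: (7, 7, 52)  [1]
  a=8: (8, -1, 44), (8, 1, 44)  [2]
  a=9..10: none
  a=11: (11, -1, 32), (11, 1, 32)  [2]
  a=12: (12, -9, 31), (12, 9, 31)  [2]
  a=13: (13, -7, 28), (13, 7, 28)  [2]
  a=14: (14, -7, 26), (14, 7, 26)  [2]
  a=15: none
  a=16: (16, -1, 22), (16, 1, 22)  [2]
  a=17: (17, -15, 24), (17, 15, 24)  [2]
  a=18..20: none
  a=21: (21, 21, 22)  [1]
Total reduced forms: 1 + 2 + 1 + 2 + 2 + 1 + 2 + 2 + 2 + 2 + 2 + 2 + 2 + 1 = 24
h = 24

24


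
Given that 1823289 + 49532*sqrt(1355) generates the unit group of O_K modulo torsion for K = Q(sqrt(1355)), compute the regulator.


epsilon = 1823289 + 49532*sqrt(1355)
= 3.6466e+06
R = ln(3.6466e+06)
= 15.1093

15.1093


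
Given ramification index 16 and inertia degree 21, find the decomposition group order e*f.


|D_P| = e * f
= 16 * 21
= 336

336


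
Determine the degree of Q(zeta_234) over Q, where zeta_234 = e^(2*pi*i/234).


The degree equals Euler's totient phi(234).
234 = 2 * 3^2 * 13
phi(234) = 72

72


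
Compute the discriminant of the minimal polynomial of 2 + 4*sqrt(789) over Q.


The element 2 + 4*sqrt(789) has minimal polynomial:
x^2 - 4*x - 12620
Discriminant = (-4)^2 - 4*(-12620)
= 16 + 50480
= 50496

50496


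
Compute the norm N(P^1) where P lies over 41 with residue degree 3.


N(P^a) = p^(a*f)
= 41^(1*3)
= 41^3
= 68921

68921


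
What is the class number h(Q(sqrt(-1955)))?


K = Q(sqrt(-1955)). d mod 4 = 1, so D = disc(K) = d = -1955
h(K) equals the number of primitive reduced positive-definite forms (a, b, c) = a*x^2 + b*x*y + c*y^2 with b^2 - 4ac = D,
where reduced means |b| <= a <= c, with b >= 0 whenever |b| = a or a = c, and primitive means gcd(a, b, c) = 1.
Reduced forces 3a^2 <= |D| = 1955, so 1 <= a <= 25; b must have the parity of D, and c = (b^2 - D)/(4a) must be an integer >= a.
Enumerate a = 1..25, b in [-a, a]:
  a=1: (1, 1, 489)  [1]
  a=2: none
  a=3: (3, -1, 163), (3, 1, 163)  [2]
  a=4: none
  a=5: (5, 5, 99)  [1]
  a=6..8: none
  a=9: (9, -5, 55), (9, 5, 55)  [2]
  a=10: none
  a=11: (11, -5, 45), (11, 5, 45)  [2]
  a=12..14: none
  a=15: (15, -5, 33), (15, 5, 33)  [2]
  a=16: none
  a=17: (17, 17, 33)  [1]
  a=18..22: none
  a=23: (23, 23, 27)  [1]
  a=24..25: none
Total reduced forms: 1 + 2 + 1 + 2 + 2 + 2 + 1 + 1 = 12
h = 12

12


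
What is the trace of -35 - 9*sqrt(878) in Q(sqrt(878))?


Tr(a + b*sqrt(d)) = (a + b*sqrt(d)) + (a - b*sqrt(d)) = 2a
= 2 * (-35)
= -70

-70


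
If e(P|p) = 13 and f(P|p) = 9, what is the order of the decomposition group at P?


|D_P| = e * f
= 13 * 9
= 117

117


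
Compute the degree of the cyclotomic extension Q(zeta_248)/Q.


The degree equals Euler's totient phi(248).
248 = 2^3 * 31
phi(248) = 120

120


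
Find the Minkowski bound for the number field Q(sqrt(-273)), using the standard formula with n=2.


d = -273, d mod 4 = 3, so disc(K) = 4d = -1092; |disc(K)| = 1092
Imaginary quadratic field, so n = 2, s = r2 = 1, r1 = 0
M = (n!/n^n) * (4/pi)^s * sqrt(|disc(K)|) = (2!/2^2) * (4/pi)^1 * sqrt(1092)
= 0.5 * 1.273240 * 33.045423
= 21.0374

21.0374


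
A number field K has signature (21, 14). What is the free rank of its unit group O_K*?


By Dirichlet's unit theorem:
rank = r1 + r2 - 1
= 21 + 14 - 1
= 34

34


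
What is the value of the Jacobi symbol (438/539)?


Compute (438/539) via quadratic reciprocity:
  pull out 2: (2/539) = -1  (since 539 mod 8 = 3)
  reciprocity: (219/539) -> -(539/219)
  reduce: (101/219)
  reciprocity: (101/219) -> +(219/101)
  reduce: (17/101)
  reciprocity: (17/101) -> +(101/17)
  reduce: (16/17)
  pull out 2: (2/17) = +1  (since 17 mod 8 = 1)
  pull out 2: (2/17) = +1  (since 17 mod 8 = 1)
  pull out 2: (2/17) = +1  (since 17 mod 8 = 1)
  pull out 2: (2/17) = +1  (since 17 mod 8 = 1)
  (1/17) = 1
Product of signs = 1

1


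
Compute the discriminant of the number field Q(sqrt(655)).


For K = Q(sqrt(d)) with d squarefree: disc(K) = d if d = 1 mod 4, and disc(K) = 4d if d = 2 or 3 mod 4.
Here d = 655, and d mod 4 = 3.
d = 3 mod 4, not 1 (O_K = Z[sqrt(d)]), so disc(K) = 4d = 4 * (655) = 2620

2620


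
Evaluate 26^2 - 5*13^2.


x^2 - d*y^2
= 26^2 - 5*13^2
= 676 - 845
= -169

-169


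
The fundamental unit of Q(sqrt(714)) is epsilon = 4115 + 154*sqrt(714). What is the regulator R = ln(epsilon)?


epsilon = 4115 + 154*sqrt(714)
= 8229.9999
R = ln(8229.9999)
= 9.0155

9.0155


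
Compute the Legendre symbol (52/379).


p = 379 is prime, so compute (52/379) with the reciprocity algorithm (Jacobi-symbol steps: pull out 2s via (2/n), flip via reciprocity, reduce):
  pull out 2: (2/379) = -1  (since 379 mod 8 = 3)
  pull out 2: (2/379) = -1  (since 379 mod 8 = 3)
  reciprocity: (13/379) -> +(379/13)
  reduce: (2/13)
  pull out 2: (2/13) = -1  (since 13 mod 8 = 5)
  (1/13) = 1
Product of signs = -1
(52/379) = -1

-1


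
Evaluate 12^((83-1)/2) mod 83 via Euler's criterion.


p = 83 is prime and the exponent is (p-1)/2 = 41, so by Euler's criterion 12^41 = (12/83) = +1 or -1 mod 83.
Compute by square-and-multiply:
  41 = 32 + 8 + 1 (binary 101001)
  Repeated squaring mod 83: 12^1 = 12, 12^2 = 61, 12^4 = 69, 12^8 = 30, 12^16 = 70, 12^32 = 3
  12^41 = 12^32 * 12^8 * 12^1 = 3 * 30 * 12 mod 83
    3 * 30 = 90 = 7 mod 83
    7 * 12 = 84 = 1 mod 83
  12^41 = 1 mod 83
Result 1: 12 is a quadratic residue mod 83.
12^41 mod 83 = 1

1


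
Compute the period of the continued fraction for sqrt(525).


Run the CF algorithm for sqrt(525).
a_0 = floor(sqrt(525)) = 22; set m_0=0, q_0=1.
Recurrence: m' = q*a - m,  q' = (d - m'^2)/q,  a' = floor((a_0 + m')/q').
  step 1: m=22, q=41, a=1
  step 2: m=19, q=4, a=10
  step 3: m=21, q=21, a=2
  step 4: m=21, q=4, a=10
  step 5: m=19, q=41, a=1
  step 6: m=22, q=1, a=44
a_6 = 2*a_0 = 44, so the period closes here.
sqrt(525) = [22; 1, 10, 2, 10, 1, 44]
Period length = 6

6


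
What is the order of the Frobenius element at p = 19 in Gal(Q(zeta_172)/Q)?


The Frobenius at p in Gal(Q(zeta_n)/Q) = (Z/nZ)* is the class of p, so its order is ord_172(19), the smallest k >= 1 with 19^k = 1 mod 172.
n = 172 = 2^2 * 43, phi(172) = 84; the order divides phi(n).
Divisors of 84: 1, 2, 3, 4, 6, 7, 12, 14, 21, 28, 42, 84
Repeated squaring mod 172: 19^1 = 19, 19^2 = 17, 19^4 = 117, 19^8 = 101, 19^16 = 53, 19^32 = 57, 19^64 = 153
Test divisors in increasing order:
  k=1: 19^1 = 19 mod 172
  k=2: 19^2 = 17 mod 172
  k=3: 19^3 = 17 * 19 = 151 mod 172
  k=4: 19^4 = 117 mod 172
  k=6: 19^6 = 117 * 17 = 97 mod 172
  k=7: 19^7 = 117 * 17 * 19 = 123 mod 172
  k=12: 19^12 = 101 * 117 = 121 mod 172
  k=14: 19^14 = 101 * 117 * 17 = 165 mod 172
  k=21: 19^21 = 53 * 117 * 19 = 171 mod 172
  k=28: 19^28 = 53 * 101 * 117 = 49 mod 172
  k=42: 19^42 = 57 * 101 * 17 = 1 mod 172  <- first divisor giving 1
Order = 42

42


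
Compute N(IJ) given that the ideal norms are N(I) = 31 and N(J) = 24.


N(IJ) = N(I) * N(J)
= 31 * 24
= 744

744


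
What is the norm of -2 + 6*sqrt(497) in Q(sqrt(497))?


N(a + b*sqrt(d)) = a^2 - d*b^2
= (-2)^2 - (497)*(6)^2
= 4 - 17892
= -17888

-17888


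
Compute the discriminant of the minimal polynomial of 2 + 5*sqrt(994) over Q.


The element 2 + 5*sqrt(994) has minimal polynomial:
x^2 - 4*x - 24846
Discriminant = (-4)^2 - 4*(-24846)
= 16 + 99384
= 99400

99400


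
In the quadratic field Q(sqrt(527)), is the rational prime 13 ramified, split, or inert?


K = Q(sqrt(527)). Since d mod 4 = 3, disc(K) = 2108.
Check p | disc: 2108 mod 13 = 2.
p does not divide disc. Compute Legendre symbol (d/p):
7^((13-1)/2) mod 13 = -1
(d/p) = -1, so p is inert: (p) stays prime with e=1, f=2, g=1.
Therefore p is inert.

inert


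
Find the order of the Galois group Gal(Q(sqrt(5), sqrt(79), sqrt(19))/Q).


The 3 square roots of distinct primes are multiplicatively independent over Q,
so [K:Q] = 2^3 and Gal(K/Q) is isomorphic to (Z/2Z)^3.
|Gal| = 2^3 = 8

8


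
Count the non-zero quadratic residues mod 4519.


For prime p, the number of non-zero quadratic residues is (p-1)/2.
= (4519-1)/2
= 2259

2259


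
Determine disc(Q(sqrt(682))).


For K = Q(sqrt(d)) with d squarefree: disc(K) = d if d = 1 mod 4, and disc(K) = 4d if d = 2 or 3 mod 4.
Here d = 682, and d mod 4 = 2.
d = 2 mod 4, not 1 (O_K = Z[sqrt(d)]), so disc(K) = 4d = 4 * (682) = 2728

2728


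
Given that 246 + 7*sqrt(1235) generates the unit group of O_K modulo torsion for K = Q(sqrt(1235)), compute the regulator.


epsilon = 246 + 7*sqrt(1235)
= 491.9980
R = ln(491.9980)
= 6.1985

6.1985


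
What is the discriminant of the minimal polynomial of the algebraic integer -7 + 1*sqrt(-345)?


The element -7 + 1*sqrt(-345) has minimal polynomial:
x^2 + 14*x + 394
Discriminant = (14)^2 - 4*(394)
= 196 - 1576
= -1380

-1380


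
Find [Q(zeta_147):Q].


The degree equals Euler's totient phi(147).
147 = 3 * 7^2
phi(147) = 84

84


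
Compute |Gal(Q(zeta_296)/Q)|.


|Gal(Q(zeta_296)/Q)| = phi(296)
= 144

144


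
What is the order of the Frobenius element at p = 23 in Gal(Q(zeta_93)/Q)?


The Frobenius at p in Gal(Q(zeta_n)/Q) = (Z/nZ)* is the class of p, so its order is ord_93(23), the smallest k >= 1 with 23^k = 1 mod 93.
n = 93 = 3 * 31, phi(93) = 60; the order divides phi(n).
Divisors of 60: 1, 2, 3, 4, 5, 6, 10, 12, 15, 20, 30, 60
Repeated squaring mod 93: 23^1 = 23, 23^2 = 64, 23^4 = 4, 23^8 = 16, 23^16 = 70, 23^32 = 64
Test divisors in increasing order:
  k=1: 23^1 = 23 mod 93
  k=2: 23^2 = 64 mod 93
  k=3: 23^3 = 64 * 23 = 77 mod 93
  k=4: 23^4 = 4 mod 93
  k=5: 23^5 = 4 * 23 = 92 mod 93
  k=6: 23^6 = 4 * 64 = 70 mod 93
  k=10: 23^10 = 16 * 64 = 1 mod 93  <- first divisor giving 1
Order = 10

10


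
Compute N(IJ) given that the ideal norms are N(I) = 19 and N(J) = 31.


N(IJ) = N(I) * N(J)
= 19 * 31
= 589

589


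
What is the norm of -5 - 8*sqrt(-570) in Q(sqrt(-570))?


N(a + b*sqrt(d)) = a^2 - d*b^2
= (-5)^2 - (-570)*(-8)^2
= 25 + 36480
= 36505

36505


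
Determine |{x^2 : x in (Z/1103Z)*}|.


For prime p, the number of non-zero quadratic residues is (p-1)/2.
= (1103-1)/2
= 551

551


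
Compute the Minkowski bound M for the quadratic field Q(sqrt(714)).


d = 714, d mod 4 = 2, so disc(K) = 4d = 2856; |disc(K)| = 2856
Real quadratic field, so n = 2, s = r2 = 0, r1 = 2
M = (n!/n^n) * (4/pi)^s * sqrt(|disc(K)|) = (2!/2^2) * (4/pi)^0 * sqrt(2856)
= 0.5 * 1.000000 * 53.441557
= 26.7208

26.7208


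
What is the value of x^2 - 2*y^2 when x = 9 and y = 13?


x^2 - d*y^2
= 9^2 - 2*13^2
= 81 - 338
= -257

-257


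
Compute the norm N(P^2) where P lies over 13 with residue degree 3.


N(P^a) = p^(a*f)
= 13^(2*3)
= 13^6
= 4826809

4826809


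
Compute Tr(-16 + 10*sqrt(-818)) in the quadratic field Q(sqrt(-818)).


Tr(a + b*sqrt(d)) = (a + b*sqrt(d)) + (a - b*sqrt(d)) = 2a
= 2 * (-16)
= -32

-32


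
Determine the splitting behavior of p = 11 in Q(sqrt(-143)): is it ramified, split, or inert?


K = Q(sqrt(-143)). Since d mod 4 = 1, disc(K) = -143.
Check p | disc: -143 mod 11 = 0.
p divides disc, so p ramifies: (p) = P^2 with e=2, f=1, g=1.
Therefore p is ramified.

ramified


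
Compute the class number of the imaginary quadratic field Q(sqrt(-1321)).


K = Q(sqrt(-1321)). d mod 4 = 3, so D = disc(K) = 4d = -5284
h(K) equals the number of primitive reduced positive-definite forms (a, b, c) = a*x^2 + b*x*y + c*y^2 with b^2 - 4ac = D,
where reduced means |b| <= a <= c, with b >= 0 whenever |b| = a or a = c, and primitive means gcd(a, b, c) = 1.
Reduced forces 3a^2 <= |D| = 5284, so 1 <= a <= 41; b must have the parity of D, and c = (b^2 - D)/(4a) must be an integer >= a.
Enumerate a = 1..41, b in [-a, a]:
  a=1: (1, 0, 1321)  [1]
  a=2: (2, 2, 661)  [1]
  a=3..4: none
  a=5: (5, -4, 265), (5, 4, 265)  [2]
  a=6: none
  a=7: (7, -6, 190), (7, 6, 190)  [2]
  a=8..9: none
  a=10: (10, -6, 133), (10, 6, 133)  [2]
  a=11..13: none
  a=14: (14, -6, 95), (14, 6, 95)  [2]
  a=15..18: none
  a=19: (19, -6, 70), (19, 6, 70)  [2]
  a=20..22: none
  a=23: (23, -12, 59), (23, 12, 59)  [2]
  a=24: none
  a=25: (25, -4, 53), (25, 4, 53)  [2]
  a=26..28: none
  a=29: (29, -20, 49), (29, 20, 49)  [2]
  a=30..34: none
  a=35: (35, -34, 46), (35, -6, 38), (35, 6, 38), (35, 34, 46)  [4]
  a=36: none
  a=37: (37, -28, 41), (37, 28, 41)  [2]
  a=38..41: none
Total reduced forms: 1 + 1 + 2 + 2 + 2 + 2 + 2 + 2 + 2 + 2 + 4 + 2 = 24
h = 24

24


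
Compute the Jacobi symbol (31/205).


Compute (31/205) via quadratic reciprocity:
  reciprocity: (31/205) -> +(205/31)
  reduce: (19/31)
  reciprocity: (19/31) -> -(31/19)
  reduce: (12/19)
  pull out 2: (2/19) = -1  (since 19 mod 8 = 3)
  pull out 2: (2/19) = -1  (since 19 mod 8 = 3)
  reciprocity: (3/19) -> -(19/3)
  reduce: (1/3)
  (1/3) = 1
Product of signs = 1

1


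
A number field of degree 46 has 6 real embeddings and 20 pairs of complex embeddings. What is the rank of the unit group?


By Dirichlet's unit theorem:
rank = r1 + r2 - 1
= 6 + 20 - 1
= 25

25


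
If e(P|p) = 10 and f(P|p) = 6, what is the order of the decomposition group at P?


|D_P| = e * f
= 10 * 6
= 60

60


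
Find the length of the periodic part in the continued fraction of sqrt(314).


Run the CF algorithm for sqrt(314).
a_0 = floor(sqrt(314)) = 17; set m_0=0, q_0=1.
Recurrence: m' = q*a - m,  q' = (d - m'^2)/q,  a' = floor((a_0 + m')/q').
  step 1: m=17, q=25, a=1
  step 2: m=8, q=10, a=2
  step 3: m=12, q=17, a=1
  step 4: m=5, q=17, a=1
  step 5: m=12, q=10, a=2
  step 6: m=8, q=25, a=1
  step 7: m=17, q=1, a=34
a_7 = 2*a_0 = 34, so the period closes here.
sqrt(314) = [17; 1, 2, 1, 1, 2, 1, 34]
Period length = 7

7


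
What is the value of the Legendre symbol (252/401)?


p = 401 is prime, so compute (252/401) with the reciprocity algorithm (Jacobi-symbol steps: pull out 2s via (2/n), flip via reciprocity, reduce):
  pull out 2: (2/401) = +1  (since 401 mod 8 = 1)
  pull out 2: (2/401) = +1  (since 401 mod 8 = 1)
  reciprocity: (63/401) -> +(401/63)
  reduce: (23/63)
  reciprocity: (23/63) -> -(63/23)
  reduce: (17/23)
  reciprocity: (17/23) -> +(23/17)
  reduce: (6/17)
  pull out 2: (2/17) = +1  (since 17 mod 8 = 1)
  reciprocity: (3/17) -> +(17/3)
  reduce: (2/3)
  pull out 2: (2/3) = -1  (since 3 mod 8 = 3)
  (1/3) = 1
Product of signs = 1
(252/401) = 1

1


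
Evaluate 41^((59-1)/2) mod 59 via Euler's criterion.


p = 59 is prime and the exponent is (p-1)/2 = 29, so by Euler's criterion 41^29 = (41/59) = +1 or -1 mod 59.
Compute by square-and-multiply:
  29 = 16 + 8 + 4 + 1 (binary 11101)
  Repeated squaring mod 59: 41^1 = 41, 41^2 = 29, 41^4 = 15, 41^8 = 48, 41^16 = 3
  41^29 = 41^16 * 41^8 * 41^4 * 41^1 = 3 * 48 * 15 * 41 mod 59
    3 * 48 = 144 = 26 mod 59
    26 * 15 = 390 = 36 mod 59
    36 * 41 = 1476 = 1 mod 59
  41^29 = 1 mod 59
Result 1: 41 is a quadratic residue mod 59.
41^29 mod 59 = 1

1


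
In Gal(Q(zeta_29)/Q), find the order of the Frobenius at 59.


The Frobenius at p in Gal(Q(zeta_n)/Q) = (Z/nZ)* is the class of p, so its order is ord_29(59), the smallest k >= 1 with 59^k = 1 mod 29.
n = 29 = 29, phi(29) = 28; the order divides phi(n).
Divisors of 28: 1, 2, 4, 7, 14, 28
Repeated squaring mod 29: 59^1 = 1, 59^2 = 1, 59^4 = 1, 59^8 = 1, 59^16 = 1
Test divisors in increasing order:
  k=1: 59^1 = 1 mod 29  <- first divisor giving 1
Order = 1

1


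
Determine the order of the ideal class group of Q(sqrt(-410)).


K = Q(sqrt(-410)). d mod 4 = 2, so D = disc(K) = 4d = -1640
h(K) equals the number of primitive reduced positive-definite forms (a, b, c) = a*x^2 + b*x*y + c*y^2 with b^2 - 4ac = D,
where reduced means |b| <= a <= c, with b >= 0 whenever |b| = a or a = c, and primitive means gcd(a, b, c) = 1.
Reduced forces 3a^2 <= |D| = 1640, so 1 <= a <= 23; b must have the parity of D, and c = (b^2 - D)/(4a) must be an integer >= a.
Enumerate a = 1..23, b in [-a, a]:
  a=1: (1, 0, 410)  [1]
  a=2: (2, 0, 205)  [1]
  a=3: (3, -2, 137), (3, 2, 137)  [2]
  a=4: none
  a=5: (5, 0, 82)  [1]
  a=6: (6, -4, 69), (6, 4, 69)  [2]
  a=7..8: none
  a=9: (9, -4, 46), (9, 4, 46)  [2]
  a=10: (10, 0, 41)  [1]
  a=11..14: none
  a=15: (15, -10, 29), (15, 10, 29)  [2]
  a=16: none
  a=17: (17, -14, 27), (17, 14, 27)  [2]
  a=18: (18, -4, 23), (18, 4, 23)  [2]
  a=19..23: none
Total reduced forms: 1 + 1 + 2 + 1 + 2 + 2 + 1 + 2 + 2 + 2 = 16
h = 16

16


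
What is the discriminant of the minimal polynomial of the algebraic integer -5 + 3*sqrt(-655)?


The element -5 + 3*sqrt(-655) has minimal polynomial:
x^2 + 10*x + 5920
Discriminant = (10)^2 - 4*(5920)
= 100 - 23680
= -23580

-23580


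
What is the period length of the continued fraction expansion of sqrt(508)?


Run the CF algorithm for sqrt(508).
a_0 = floor(sqrt(508)) = 22; set m_0=0, q_0=1.
Recurrence: m' = q*a - m,  q' = (d - m'^2)/q,  a' = floor((a_0 + m')/q').
  step 1: m=22, q=24, a=1
  step 2: m=2, q=21, a=1
  step 3: m=19, q=7, a=5
  step 4: m=16, q=36, a=1
  step 5: m=20, q=3, a=14
  step 6: m=22, q=8, a=5
  step 7: m=18, q=23, a=1
  step 8: m=5, q=21, a=1
  step 9: m=16, q=12, a=3
  step 10: m=20, q=9, a=4
  step 11: m=16, q=28, a=1
  step 12: m=12, q=13, a=2
  step 13: m=14, q=24, a=1
  step 14: m=10, q=17, a=1
  step 15: m=7, q=27, a=1
  step 16: m=20, q=4, a=10
  step 17: m=20, q=27, a=1
  step 18: m=7, q=17, a=1
  step 19: m=10, q=24, a=1
  step 20: m=14, q=13, a=2
  step 21: m=12, q=28, a=1
  step 22: m=16, q=9, a=4
  step 23: m=20, q=12, a=3
  step 24: m=16, q=21, a=1
  step 25: m=5, q=23, a=1
  step 26: m=18, q=8, a=5
  step 27: m=22, q=3, a=14
  step 28: m=20, q=36, a=1
  step 29: m=16, q=7, a=5
  step 30: m=19, q=21, a=1
  step 31: m=2, q=24, a=1
  step 32: m=22, q=1, a=44
a_32 = 2*a_0 = 44, so the period closes here.
sqrt(508) = [22; 1, 1, 5, 1, 14, 5, 1, 1, 3, 4, 1, 2, 1, 1, 1, 10, 1, 1, 1, 2, 1, 4, 3, 1, 1, 5, 14, 1, 5, 1, 1, 44]
Period length = 32

32


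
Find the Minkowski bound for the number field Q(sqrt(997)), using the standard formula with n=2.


d = 997, d mod 4 = 1, so disc(K) = d = 997; |disc(K)| = 997
Real quadratic field, so n = 2, s = r2 = 0, r1 = 2
M = (n!/n^n) * (4/pi)^s * sqrt(|disc(K)|) = (2!/2^2) * (4/pi)^0 * sqrt(997)
= 0.5 * 1.000000 * 31.575307
= 15.7877

15.7877


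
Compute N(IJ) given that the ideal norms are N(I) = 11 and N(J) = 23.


N(IJ) = N(I) * N(J)
= 11 * 23
= 253

253


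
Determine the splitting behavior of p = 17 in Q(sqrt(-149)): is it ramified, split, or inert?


K = Q(sqrt(-149)). Since d mod 4 = 3, disc(K) = -596.
Check p | disc: -596 mod 17 = 16.
p does not divide disc. Compute Legendre symbol (d/p):
4^((17-1)/2) mod 17 = 1
(d/p) = 1, so p splits: (p) = P*P' with e=1, f=1, g=2.
Therefore p is split.

split


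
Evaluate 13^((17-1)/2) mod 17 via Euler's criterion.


p = 17 is prime and the exponent is (p-1)/2 = 8, so by Euler's criterion 13^8 = (13/17) = +1 or -1 mod 17.
Compute by square-and-multiply:
  8 = 8 (binary 1000)
  Repeated squaring mod 17: 13^1 = 13, 13^2 = 16, 13^4 = 1, 13^8 = 1
  13^8 = 1 mod 17
Result 1: 13 is a quadratic residue mod 17.
13^8 mod 17 = 1

1


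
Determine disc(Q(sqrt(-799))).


For K = Q(sqrt(d)) with d squarefree: disc(K) = d if d = 1 mod 4, and disc(K) = 4d if d = 2 or 3 mod 4.
Here d = -799, and d mod 4 = 1.
d = 1 mod 4 (O_K = Z[(1+sqrt(d))/2]), so disc(K) = d = -799

-799


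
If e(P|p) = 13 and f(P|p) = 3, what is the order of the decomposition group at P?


|D_P| = e * f
= 13 * 3
= 39

39


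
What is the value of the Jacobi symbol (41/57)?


Compute (41/57) via quadratic reciprocity:
  reciprocity: (41/57) -> +(57/41)
  reduce: (16/41)
  pull out 2: (2/41) = +1  (since 41 mod 8 = 1)
  pull out 2: (2/41) = +1  (since 41 mod 8 = 1)
  pull out 2: (2/41) = +1  (since 41 mod 8 = 1)
  pull out 2: (2/41) = +1  (since 41 mod 8 = 1)
  (1/41) = 1
Product of signs = 1

1


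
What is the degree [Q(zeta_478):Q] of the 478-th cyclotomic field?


The degree equals Euler's totient phi(478).
478 = 2 * 239
phi(478) = 238

238


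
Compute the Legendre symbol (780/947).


p = 947 is prime, so compute (780/947) with the reciprocity algorithm (Jacobi-symbol steps: pull out 2s via (2/n), flip via reciprocity, reduce):
  pull out 2: (2/947) = -1  (since 947 mod 8 = 3)
  pull out 2: (2/947) = -1  (since 947 mod 8 = 3)
  reciprocity: (195/947) -> -(947/195)
  reduce: (167/195)
  reciprocity: (167/195) -> -(195/167)
  reduce: (28/167)
  pull out 2: (2/167) = +1  (since 167 mod 8 = 7)
  pull out 2: (2/167) = +1  (since 167 mod 8 = 7)
  reciprocity: (7/167) -> -(167/7)
  reduce: (6/7)
  pull out 2: (2/7) = +1  (since 7 mod 8 = 7)
  reciprocity: (3/7) -> -(7/3)
  reduce: (1/3)
  (1/3) = 1
Product of signs = 1
(780/947) = 1

1


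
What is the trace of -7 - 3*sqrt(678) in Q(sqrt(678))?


Tr(a + b*sqrt(d)) = (a + b*sqrt(d)) + (a - b*sqrt(d)) = 2a
= 2 * (-7)
= -14

-14


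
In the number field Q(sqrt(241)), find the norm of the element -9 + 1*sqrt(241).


N(a + b*sqrt(d)) = a^2 - d*b^2
= (-9)^2 - (241)*(1)^2
= 81 - 241
= -160

-160


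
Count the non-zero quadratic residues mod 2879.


For prime p, the number of non-zero quadratic residues is (p-1)/2.
= (2879-1)/2
= 1439

1439


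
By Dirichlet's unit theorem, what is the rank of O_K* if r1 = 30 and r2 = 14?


By Dirichlet's unit theorem:
rank = r1 + r2 - 1
= 30 + 14 - 1
= 43

43


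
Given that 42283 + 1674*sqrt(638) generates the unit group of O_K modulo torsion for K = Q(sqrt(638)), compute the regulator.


epsilon = 42283 + 1674*sqrt(638)
= 84566.0000
R = ln(84566.0000)
= 11.3453

11.3453


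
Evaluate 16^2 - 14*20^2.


x^2 - d*y^2
= 16^2 - 14*20^2
= 256 - 5600
= -5344

-5344


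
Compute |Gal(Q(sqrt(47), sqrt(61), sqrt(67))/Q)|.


The 3 square roots of distinct primes are multiplicatively independent over Q,
so [K:Q] = 2^3 and Gal(K/Q) is isomorphic to (Z/2Z)^3.
|Gal| = 2^3 = 8

8


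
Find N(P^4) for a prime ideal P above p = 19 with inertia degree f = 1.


N(P^a) = p^(a*f)
= 19^(4*1)
= 19^4
= 130321

130321


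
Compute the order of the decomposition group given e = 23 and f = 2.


|D_P| = e * f
= 23 * 2
= 46

46


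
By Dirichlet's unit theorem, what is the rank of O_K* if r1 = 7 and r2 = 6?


By Dirichlet's unit theorem:
rank = r1 + r2 - 1
= 7 + 6 - 1
= 12

12


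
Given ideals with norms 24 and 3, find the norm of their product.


N(IJ) = N(I) * N(J)
= 24 * 3
= 72

72


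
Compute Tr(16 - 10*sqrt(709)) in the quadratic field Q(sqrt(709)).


Tr(a + b*sqrt(d)) = (a + b*sqrt(d)) + (a - b*sqrt(d)) = 2a
= 2 * (16)
= 32

32


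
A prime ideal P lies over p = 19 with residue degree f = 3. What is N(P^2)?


N(P^a) = p^(a*f)
= 19^(2*3)
= 19^6
= 47045881

47045881


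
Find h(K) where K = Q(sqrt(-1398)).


K = Q(sqrt(-1398)). d mod 4 = 2, so D = disc(K) = 4d = -5592
h(K) equals the number of primitive reduced positive-definite forms (a, b, c) = a*x^2 + b*x*y + c*y^2 with b^2 - 4ac = D,
where reduced means |b| <= a <= c, with b >= 0 whenever |b| = a or a = c, and primitive means gcd(a, b, c) = 1.
Reduced forces 3a^2 <= |D| = 5592, so 1 <= a <= 43; b must have the parity of D, and c = (b^2 - D)/(4a) must be an integer >= a.
Enumerate a = 1..43, b in [-a, a]:
  a=1: (1, 0, 1398)  [1]
  a=2: (2, 0, 699)  [1]
  a=3: (3, 0, 466)  [1]
  a=4..5: none
  a=6: (6, 0, 233)  [1]
  a=7: (7, -6, 201), (7, 6, 201)  [2]
  a=8..13: none
  a=14: (14, -8, 101), (14, 8, 101)  [2]
  a=15..16: none
  a=17: (17, -16, 86), (17, 16, 86)  [2]
  a=18..20: none
  a=21: (21, -6, 67), (21, 6, 67)  [2]
  a=22..28: none
  a=29: (29, -18, 51), (29, 18, 51)  [2]
  a=30: none
  a=31: (31, -22, 49), (31, 22, 49)  [2]
  a=32..33: none
  a=34: (34, -16, 43), (34, 16, 43)  [2]
  a=35..40: none
  a=41: (41, -36, 42), (41, 36, 42)  [2]
  a=42..43: none
Total reduced forms: 1 + 1 + 1 + 1 + 2 + 2 + 2 + 2 + 2 + 2 + 2 + 2 = 20
h = 20

20


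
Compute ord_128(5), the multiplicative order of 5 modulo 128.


We want ord_128(5), the smallest k >= 1 with 5^k = 1 mod 128.
n = 128 = 2^7, phi(128) = 64; the order divides phi(n).
Divisors of 64: 1, 2, 4, 8, 16, 32, 64
Repeated squaring mod 128: 5^1 = 5, 5^2 = 25, 5^4 = 113, 5^8 = 97, 5^16 = 65, 5^32 = 1, 5^64 = 1
Test divisors in increasing order:
  k=1: 5^1 = 5 mod 128
  k=2: 5^2 = 25 mod 128
  k=4: 5^4 = 113 mod 128
  k=8: 5^8 = 97 mod 128
  k=16: 5^16 = 65 mod 128
  k=32: 5^32 = 1 mod 128  <- first divisor giving 1
Order = 32

32


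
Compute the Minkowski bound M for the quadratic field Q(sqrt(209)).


d = 209, d mod 4 = 1, so disc(K) = d = 209; |disc(K)| = 209
Real quadratic field, so n = 2, s = r2 = 0, r1 = 2
M = (n!/n^n) * (4/pi)^s * sqrt(|disc(K)|) = (2!/2^2) * (4/pi)^0 * sqrt(209)
= 0.5 * 1.000000 * 14.456832
= 7.2284

7.2284


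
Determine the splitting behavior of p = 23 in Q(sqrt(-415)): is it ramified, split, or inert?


K = Q(sqrt(-415)). Since d mod 4 = 1, disc(K) = -415.
Check p | disc: -415 mod 23 = 22.
p does not divide disc. Compute Legendre symbol (d/p):
22^((23-1)/2) mod 23 = -1
(d/p) = -1, so p is inert: (p) stays prime with e=1, f=2, g=1.
Therefore p is inert.

inert


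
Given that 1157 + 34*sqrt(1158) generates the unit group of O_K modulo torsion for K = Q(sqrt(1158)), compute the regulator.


epsilon = 1157 + 34*sqrt(1158)
= 2313.9996
R = ln(2313.9996)
= 7.7467

7.7467


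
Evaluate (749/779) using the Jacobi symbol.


Compute (749/779) via quadratic reciprocity:
  reciprocity: (749/779) -> +(779/749)
  reduce: (30/749)
  pull out 2: (2/749) = -1  (since 749 mod 8 = 5)
  reciprocity: (15/749) -> +(749/15)
  reduce: (14/15)
  pull out 2: (2/15) = +1  (since 15 mod 8 = 7)
  reciprocity: (7/15) -> -(15/7)
  reduce: (1/7)
  (1/7) = 1
Product of signs = 1

1


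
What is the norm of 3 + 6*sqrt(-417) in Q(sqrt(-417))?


N(a + b*sqrt(d)) = a^2 - d*b^2
= (3)^2 - (-417)*(6)^2
= 9 + 15012
= 15021

15021


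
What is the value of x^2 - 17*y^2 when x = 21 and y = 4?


x^2 - d*y^2
= 21^2 - 17*4^2
= 441 - 272
= 169

169


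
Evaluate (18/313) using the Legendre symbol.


p = 313 is prime, so compute (18/313) with the reciprocity algorithm (Jacobi-symbol steps: pull out 2s via (2/n), flip via reciprocity, reduce):
  pull out 2: (2/313) = +1  (since 313 mod 8 = 1)
  reciprocity: (9/313) -> +(313/9)
  reduce: (7/9)
  reciprocity: (7/9) -> +(9/7)
  reduce: (2/7)
  pull out 2: (2/7) = +1  (since 7 mod 8 = 7)
  (1/7) = 1
Product of signs = 1
(18/313) = 1

1


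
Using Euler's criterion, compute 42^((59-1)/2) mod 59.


p = 59 is prime and the exponent is (p-1)/2 = 29, so by Euler's criterion 42^29 = (42/59) = +1 or -1 mod 59.
Compute by square-and-multiply:
  29 = 16 + 8 + 4 + 1 (binary 11101)
  Repeated squaring mod 59: 42^1 = 42, 42^2 = 53, 42^4 = 36, 42^8 = 57, 42^16 = 4
  42^29 = 42^16 * 42^8 * 42^4 * 42^1 = 4 * 57 * 36 * 42 mod 59
    4 * 57 = 228 = 51 mod 59
    51 * 36 = 1836 = 7 mod 59
    7 * 42 = 294 = 58 mod 59
  42^29 = 58 mod 59
Result 58 = p - 1 = -1 mod 59: 42 is a quadratic non-residue mod 59. As a residue in [0, p-1] the value is 58.
42^29 mod 59 = 58

58


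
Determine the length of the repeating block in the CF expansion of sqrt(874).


Run the CF algorithm for sqrt(874).
a_0 = floor(sqrt(874)) = 29; set m_0=0, q_0=1.
Recurrence: m' = q*a - m,  q' = (d - m'^2)/q,  a' = floor((a_0 + m')/q').
  step 1: m=29, q=33, a=1
  step 2: m=4, q=26, a=1
  step 3: m=22, q=15, a=3
  step 4: m=23, q=23, a=2
  step 5: m=23, q=15, a=3
  step 6: m=22, q=26, a=1
  step 7: m=4, q=33, a=1
  step 8: m=29, q=1, a=58
a_8 = 2*a_0 = 58, so the period closes here.
sqrt(874) = [29; 1, 1, 3, 2, 3, 1, 1, 58]
Period length = 8

8


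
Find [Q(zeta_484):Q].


The degree equals Euler's totient phi(484).
484 = 2^2 * 11^2
phi(484) = 220

220


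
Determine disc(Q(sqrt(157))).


For K = Q(sqrt(d)) with d squarefree: disc(K) = d if d = 1 mod 4, and disc(K) = 4d if d = 2 or 3 mod 4.
Here d = 157, and d mod 4 = 1.
d = 1 mod 4 (O_K = Z[(1+sqrt(d))/2]), so disc(K) = d = 157

157


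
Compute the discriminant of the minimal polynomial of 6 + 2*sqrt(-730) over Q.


The element 6 + 2*sqrt(-730) has minimal polynomial:
x^2 - 12*x + 2956
Discriminant = (-12)^2 - 4*(2956)
= 144 - 11824
= -11680

-11680


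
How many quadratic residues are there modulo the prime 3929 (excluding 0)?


For prime p, the number of non-zero quadratic residues is (p-1)/2.
= (3929-1)/2
= 1964

1964
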